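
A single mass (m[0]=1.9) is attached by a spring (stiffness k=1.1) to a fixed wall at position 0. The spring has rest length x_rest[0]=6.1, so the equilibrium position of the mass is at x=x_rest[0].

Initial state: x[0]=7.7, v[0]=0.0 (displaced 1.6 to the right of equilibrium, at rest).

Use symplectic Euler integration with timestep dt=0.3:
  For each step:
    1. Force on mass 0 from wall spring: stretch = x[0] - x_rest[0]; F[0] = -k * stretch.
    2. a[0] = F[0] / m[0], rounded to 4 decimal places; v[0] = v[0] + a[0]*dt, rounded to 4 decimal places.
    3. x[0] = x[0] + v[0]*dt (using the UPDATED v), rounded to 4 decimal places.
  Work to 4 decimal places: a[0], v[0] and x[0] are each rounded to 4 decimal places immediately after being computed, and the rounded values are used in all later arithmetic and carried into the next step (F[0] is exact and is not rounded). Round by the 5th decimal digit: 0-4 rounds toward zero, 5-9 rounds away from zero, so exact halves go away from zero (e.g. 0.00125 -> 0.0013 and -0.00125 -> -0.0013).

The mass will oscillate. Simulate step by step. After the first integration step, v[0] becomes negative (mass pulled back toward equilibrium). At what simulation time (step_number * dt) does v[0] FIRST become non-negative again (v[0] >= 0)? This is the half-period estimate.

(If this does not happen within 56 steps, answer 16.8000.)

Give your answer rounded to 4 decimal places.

Answer: 4.2000

Derivation:
Step 0: x=[7.7000] v=[0.0000]
Step 1: x=[7.6166] v=[-0.2779]
Step 2: x=[7.4542] v=[-0.5413]
Step 3: x=[7.2213] v=[-0.7765]
Step 4: x=[6.9299] v=[-0.9713]
Step 5: x=[6.5953] v=[-1.1155]
Step 6: x=[6.2349] v=[-1.2015]
Step 7: x=[5.8674] v=[-1.2249]
Step 8: x=[5.5121] v=[-1.1845]
Step 9: x=[5.1874] v=[-1.0824]
Step 10: x=[4.9102] v=[-0.9239]
Step 11: x=[4.6950] v=[-0.7173]
Step 12: x=[4.5530] v=[-0.4733]
Step 13: x=[4.4916] v=[-0.2046]
Step 14: x=[4.5140] v=[0.0748]
First v>=0 after going negative at step 14, time=4.2000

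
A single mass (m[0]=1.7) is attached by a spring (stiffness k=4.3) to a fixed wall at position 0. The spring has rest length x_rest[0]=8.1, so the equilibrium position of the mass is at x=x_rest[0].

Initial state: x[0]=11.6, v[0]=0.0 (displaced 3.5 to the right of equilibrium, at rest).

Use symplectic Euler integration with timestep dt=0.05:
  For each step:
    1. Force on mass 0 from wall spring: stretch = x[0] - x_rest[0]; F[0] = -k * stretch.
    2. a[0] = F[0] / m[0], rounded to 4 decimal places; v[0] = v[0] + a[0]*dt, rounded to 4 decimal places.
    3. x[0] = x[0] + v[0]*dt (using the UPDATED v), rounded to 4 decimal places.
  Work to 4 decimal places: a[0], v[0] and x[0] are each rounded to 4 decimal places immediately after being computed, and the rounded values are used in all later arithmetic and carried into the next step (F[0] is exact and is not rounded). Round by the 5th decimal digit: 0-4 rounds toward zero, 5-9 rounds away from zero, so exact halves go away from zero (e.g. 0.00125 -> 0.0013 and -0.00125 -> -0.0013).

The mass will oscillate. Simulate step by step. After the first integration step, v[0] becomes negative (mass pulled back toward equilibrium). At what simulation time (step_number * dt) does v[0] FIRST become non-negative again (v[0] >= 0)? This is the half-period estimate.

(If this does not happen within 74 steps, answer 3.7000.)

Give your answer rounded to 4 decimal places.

Answer: 2.0000

Derivation:
Step 0: x=[11.6000] v=[0.0000]
Step 1: x=[11.5779] v=[-0.4426]
Step 2: x=[11.5338] v=[-0.8825]
Step 3: x=[11.4680] v=[-1.3168]
Step 4: x=[11.3809] v=[-1.7428]
Step 5: x=[11.2730] v=[-2.1577]
Step 6: x=[11.1451] v=[-2.5590]
Step 7: x=[10.9979] v=[-2.9441]
Step 8: x=[10.8324] v=[-3.3106]
Step 9: x=[10.6496] v=[-3.6562]
Step 10: x=[10.4507] v=[-3.9787]
Step 11: x=[10.2369] v=[-4.2760]
Step 12: x=[10.0096] v=[-4.5463]
Step 13: x=[9.7702] v=[-4.7878]
Step 14: x=[9.5203] v=[-4.9990]
Step 15: x=[9.2614] v=[-5.1786]
Step 16: x=[8.9951] v=[-5.3255]
Step 17: x=[8.7232] v=[-5.4387]
Step 18: x=[8.4473] v=[-5.5175]
Step 19: x=[8.1692] v=[-5.5614]
Step 20: x=[7.8907] v=[-5.5702]
Step 21: x=[7.6135] v=[-5.5437]
Step 22: x=[7.3394] v=[-5.4822]
Step 23: x=[7.0701] v=[-5.3860]
Step 24: x=[6.8073] v=[-5.2558]
Step 25: x=[6.5527] v=[-5.0923]
Step 26: x=[6.3079] v=[-4.8966]
Step 27: x=[6.0744] v=[-4.6700]
Step 28: x=[5.8537] v=[-4.4138]
Step 29: x=[5.6472] v=[-4.1297]
Step 30: x=[5.4562] v=[-3.8195]
Step 31: x=[5.2819] v=[-3.4851]
Step 32: x=[5.1255] v=[-3.1287]
Step 33: x=[4.9879] v=[-2.7525]
Step 34: x=[4.8700] v=[-2.3589]
Step 35: x=[4.7725] v=[-1.9504]
Step 36: x=[4.6960] v=[-1.5296]
Step 37: x=[4.6410] v=[-1.0991]
Step 38: x=[4.6079] v=[-0.6616]
Step 39: x=[4.5969] v=[-0.2200]
Step 40: x=[4.6081] v=[0.2230]
First v>=0 after going negative at step 40, time=2.0000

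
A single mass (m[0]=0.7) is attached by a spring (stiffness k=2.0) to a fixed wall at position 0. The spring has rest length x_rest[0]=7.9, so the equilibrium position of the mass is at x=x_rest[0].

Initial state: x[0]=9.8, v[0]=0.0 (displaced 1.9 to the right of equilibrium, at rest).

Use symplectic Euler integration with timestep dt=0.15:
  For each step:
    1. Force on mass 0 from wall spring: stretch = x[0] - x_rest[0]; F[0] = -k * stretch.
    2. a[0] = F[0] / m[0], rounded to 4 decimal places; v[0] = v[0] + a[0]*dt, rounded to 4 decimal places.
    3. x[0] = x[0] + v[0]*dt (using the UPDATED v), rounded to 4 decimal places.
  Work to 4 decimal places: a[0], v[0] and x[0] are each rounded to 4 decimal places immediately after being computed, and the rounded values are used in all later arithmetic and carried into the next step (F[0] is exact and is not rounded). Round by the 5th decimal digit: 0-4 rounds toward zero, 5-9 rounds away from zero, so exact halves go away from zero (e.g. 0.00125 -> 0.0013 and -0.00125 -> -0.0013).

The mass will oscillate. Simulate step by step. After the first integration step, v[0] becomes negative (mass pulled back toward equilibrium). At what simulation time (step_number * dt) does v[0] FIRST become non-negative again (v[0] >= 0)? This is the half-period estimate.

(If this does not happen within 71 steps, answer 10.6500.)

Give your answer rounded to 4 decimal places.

Step 0: x=[9.8000] v=[0.0000]
Step 1: x=[9.6779] v=[-0.8143]
Step 2: x=[9.4415] v=[-1.5763]
Step 3: x=[9.1060] v=[-2.2369]
Step 4: x=[8.6929] v=[-2.7538]
Step 5: x=[8.2289] v=[-3.0936]
Step 6: x=[7.7437] v=[-3.2346]
Step 7: x=[7.2686] v=[-3.1676]
Step 8: x=[6.8341] v=[-2.8970]
Step 9: x=[6.4681] v=[-2.4402]
Step 10: x=[6.1941] v=[-1.8265]
Step 11: x=[6.0298] v=[-1.0954]
Step 12: x=[5.9857] v=[-0.2939]
Step 13: x=[6.0647] v=[0.5265]
First v>=0 after going negative at step 13, time=1.9500

Answer: 1.9500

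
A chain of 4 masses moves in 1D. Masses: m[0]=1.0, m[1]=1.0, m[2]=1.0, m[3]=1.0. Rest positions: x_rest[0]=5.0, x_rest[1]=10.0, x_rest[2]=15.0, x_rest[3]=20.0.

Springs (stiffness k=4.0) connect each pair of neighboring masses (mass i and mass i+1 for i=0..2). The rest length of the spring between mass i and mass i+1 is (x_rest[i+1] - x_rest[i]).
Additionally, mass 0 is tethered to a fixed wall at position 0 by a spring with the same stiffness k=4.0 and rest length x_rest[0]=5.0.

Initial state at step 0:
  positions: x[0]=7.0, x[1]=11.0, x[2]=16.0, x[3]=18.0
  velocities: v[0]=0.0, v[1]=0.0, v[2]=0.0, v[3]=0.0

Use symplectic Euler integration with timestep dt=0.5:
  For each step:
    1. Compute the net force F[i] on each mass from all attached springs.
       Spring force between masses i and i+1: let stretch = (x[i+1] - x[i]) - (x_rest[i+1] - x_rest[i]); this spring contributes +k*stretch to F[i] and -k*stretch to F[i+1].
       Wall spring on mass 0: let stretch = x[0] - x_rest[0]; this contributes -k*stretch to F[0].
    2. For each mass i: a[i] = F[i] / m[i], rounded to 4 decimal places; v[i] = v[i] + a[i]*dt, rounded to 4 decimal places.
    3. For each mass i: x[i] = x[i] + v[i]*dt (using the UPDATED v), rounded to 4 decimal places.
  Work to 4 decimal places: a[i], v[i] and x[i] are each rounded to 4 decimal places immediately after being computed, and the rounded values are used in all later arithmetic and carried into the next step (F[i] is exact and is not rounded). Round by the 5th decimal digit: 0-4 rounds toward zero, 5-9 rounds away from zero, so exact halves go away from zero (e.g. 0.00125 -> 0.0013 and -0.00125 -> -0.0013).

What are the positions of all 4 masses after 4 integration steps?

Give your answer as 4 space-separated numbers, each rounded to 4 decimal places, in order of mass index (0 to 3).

Step 0: x=[7.0000 11.0000 16.0000 18.0000] v=[0.0000 0.0000 0.0000 0.0000]
Step 1: x=[4.0000 12.0000 13.0000 21.0000] v=[-6.0000 2.0000 -6.0000 6.0000]
Step 2: x=[5.0000 6.0000 17.0000 21.0000] v=[2.0000 -12.0000 8.0000 0.0000]
Step 3: x=[2.0000 10.0000 14.0000 22.0000] v=[-6.0000 8.0000 -6.0000 2.0000]
Step 4: x=[5.0000 10.0000 15.0000 20.0000] v=[6.0000 0.0000 2.0000 -4.0000]

Answer: 5.0000 10.0000 15.0000 20.0000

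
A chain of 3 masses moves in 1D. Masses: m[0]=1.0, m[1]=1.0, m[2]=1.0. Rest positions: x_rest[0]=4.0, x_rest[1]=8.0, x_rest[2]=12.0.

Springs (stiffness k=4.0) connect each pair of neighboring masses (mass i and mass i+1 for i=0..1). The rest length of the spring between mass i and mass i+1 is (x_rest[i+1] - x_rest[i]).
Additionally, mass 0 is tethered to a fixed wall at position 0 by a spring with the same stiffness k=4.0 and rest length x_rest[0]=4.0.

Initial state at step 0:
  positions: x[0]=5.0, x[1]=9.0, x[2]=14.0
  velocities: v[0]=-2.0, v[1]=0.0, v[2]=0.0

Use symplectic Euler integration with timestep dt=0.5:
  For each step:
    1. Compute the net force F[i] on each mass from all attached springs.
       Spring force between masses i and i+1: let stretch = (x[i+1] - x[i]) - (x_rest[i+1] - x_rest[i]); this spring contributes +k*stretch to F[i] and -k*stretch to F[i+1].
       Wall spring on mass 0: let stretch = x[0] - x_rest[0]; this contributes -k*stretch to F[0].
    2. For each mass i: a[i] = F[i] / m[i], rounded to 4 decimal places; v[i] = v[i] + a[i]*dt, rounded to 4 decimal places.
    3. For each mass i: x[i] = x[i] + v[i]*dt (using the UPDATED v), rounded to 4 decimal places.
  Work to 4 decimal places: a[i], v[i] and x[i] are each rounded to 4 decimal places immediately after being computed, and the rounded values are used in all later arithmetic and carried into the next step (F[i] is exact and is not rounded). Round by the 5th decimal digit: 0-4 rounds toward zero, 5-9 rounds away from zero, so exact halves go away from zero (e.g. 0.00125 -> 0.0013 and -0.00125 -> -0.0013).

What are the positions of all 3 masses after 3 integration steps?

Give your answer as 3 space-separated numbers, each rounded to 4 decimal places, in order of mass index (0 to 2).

Answer: 4.0000 8.0000 11.0000

Derivation:
Step 0: x=[5.0000 9.0000 14.0000] v=[-2.0000 0.0000 0.0000]
Step 1: x=[3.0000 10.0000 13.0000] v=[-4.0000 2.0000 -2.0000]
Step 2: x=[5.0000 7.0000 13.0000] v=[4.0000 -6.0000 0.0000]
Step 3: x=[4.0000 8.0000 11.0000] v=[-2.0000 2.0000 -4.0000]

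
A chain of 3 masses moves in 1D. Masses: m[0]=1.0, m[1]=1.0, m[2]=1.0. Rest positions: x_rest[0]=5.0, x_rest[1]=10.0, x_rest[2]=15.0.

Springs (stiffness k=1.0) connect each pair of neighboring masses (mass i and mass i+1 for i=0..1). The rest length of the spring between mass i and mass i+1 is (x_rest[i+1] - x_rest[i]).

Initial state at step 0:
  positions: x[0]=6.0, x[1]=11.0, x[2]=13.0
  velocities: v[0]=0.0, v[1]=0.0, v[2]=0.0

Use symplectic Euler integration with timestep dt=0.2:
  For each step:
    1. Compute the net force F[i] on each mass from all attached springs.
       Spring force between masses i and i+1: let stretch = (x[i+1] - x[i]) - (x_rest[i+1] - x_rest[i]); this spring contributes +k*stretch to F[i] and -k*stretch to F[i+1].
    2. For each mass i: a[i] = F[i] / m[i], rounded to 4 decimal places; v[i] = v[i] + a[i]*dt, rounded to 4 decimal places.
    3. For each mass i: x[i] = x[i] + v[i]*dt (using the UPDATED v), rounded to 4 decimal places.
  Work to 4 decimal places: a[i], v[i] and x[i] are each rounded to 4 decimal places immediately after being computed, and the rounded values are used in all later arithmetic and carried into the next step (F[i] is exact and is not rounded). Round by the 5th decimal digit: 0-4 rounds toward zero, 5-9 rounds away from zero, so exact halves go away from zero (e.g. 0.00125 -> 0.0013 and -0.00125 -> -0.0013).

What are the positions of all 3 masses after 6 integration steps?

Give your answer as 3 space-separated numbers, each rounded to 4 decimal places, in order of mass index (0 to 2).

Answer: 5.7241 9.3520 14.9240

Derivation:
Step 0: x=[6.0000 11.0000 13.0000] v=[0.0000 0.0000 0.0000]
Step 1: x=[6.0000 10.8800 13.1200] v=[0.0000 -0.6000 0.6000]
Step 2: x=[5.9952 10.6544 13.3504] v=[-0.0240 -1.1280 1.1520]
Step 3: x=[5.9768 10.3503 13.6730] v=[-0.0922 -1.5206 1.6128]
Step 4: x=[5.9333 10.0041 14.0627] v=[-0.2175 -1.7308 1.9483]
Step 5: x=[5.8526 9.6575 14.4900] v=[-0.4033 -1.7332 2.1366]
Step 6: x=[5.7241 9.3520 14.9240] v=[-0.6423 -1.5277 2.1701]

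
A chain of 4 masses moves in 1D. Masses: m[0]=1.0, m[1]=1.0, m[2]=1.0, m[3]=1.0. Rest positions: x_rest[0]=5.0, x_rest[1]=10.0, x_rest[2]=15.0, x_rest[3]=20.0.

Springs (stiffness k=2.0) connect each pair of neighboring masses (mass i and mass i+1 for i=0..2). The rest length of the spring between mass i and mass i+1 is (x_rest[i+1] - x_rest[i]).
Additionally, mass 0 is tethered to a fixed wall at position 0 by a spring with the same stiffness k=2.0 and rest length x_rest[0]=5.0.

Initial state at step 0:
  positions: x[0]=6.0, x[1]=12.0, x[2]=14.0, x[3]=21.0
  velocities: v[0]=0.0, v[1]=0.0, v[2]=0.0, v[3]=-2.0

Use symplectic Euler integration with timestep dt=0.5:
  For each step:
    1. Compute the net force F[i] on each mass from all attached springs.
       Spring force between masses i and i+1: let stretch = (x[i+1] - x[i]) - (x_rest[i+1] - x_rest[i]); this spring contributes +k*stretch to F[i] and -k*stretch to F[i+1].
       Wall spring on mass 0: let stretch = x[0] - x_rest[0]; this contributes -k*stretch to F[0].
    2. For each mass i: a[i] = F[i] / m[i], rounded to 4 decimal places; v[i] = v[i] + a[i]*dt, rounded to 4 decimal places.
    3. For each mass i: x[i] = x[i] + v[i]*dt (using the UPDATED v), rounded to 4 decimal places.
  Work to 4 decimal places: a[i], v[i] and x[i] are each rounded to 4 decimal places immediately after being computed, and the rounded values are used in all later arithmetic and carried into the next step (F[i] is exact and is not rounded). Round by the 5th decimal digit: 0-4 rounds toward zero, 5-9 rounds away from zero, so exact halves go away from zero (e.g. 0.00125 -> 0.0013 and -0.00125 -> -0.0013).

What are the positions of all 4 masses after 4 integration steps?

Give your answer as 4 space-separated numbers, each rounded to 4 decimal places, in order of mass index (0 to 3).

Answer: 3.7500 9.9375 12.0625 20.4375

Derivation:
Step 0: x=[6.0000 12.0000 14.0000 21.0000] v=[0.0000 0.0000 0.0000 -2.0000]
Step 1: x=[6.0000 10.0000 16.5000 19.0000] v=[0.0000 -4.0000 5.0000 -4.0000]
Step 2: x=[5.0000 9.2500 17.0000 18.2500] v=[-2.0000 -1.5000 1.0000 -1.5000]
Step 3: x=[3.6250 10.2500 14.2500 19.3750] v=[-2.7500 2.0000 -5.5000 2.2500]
Step 4: x=[3.7500 9.9375 12.0625 20.4375] v=[0.2500 -0.6250 -4.3750 2.1250]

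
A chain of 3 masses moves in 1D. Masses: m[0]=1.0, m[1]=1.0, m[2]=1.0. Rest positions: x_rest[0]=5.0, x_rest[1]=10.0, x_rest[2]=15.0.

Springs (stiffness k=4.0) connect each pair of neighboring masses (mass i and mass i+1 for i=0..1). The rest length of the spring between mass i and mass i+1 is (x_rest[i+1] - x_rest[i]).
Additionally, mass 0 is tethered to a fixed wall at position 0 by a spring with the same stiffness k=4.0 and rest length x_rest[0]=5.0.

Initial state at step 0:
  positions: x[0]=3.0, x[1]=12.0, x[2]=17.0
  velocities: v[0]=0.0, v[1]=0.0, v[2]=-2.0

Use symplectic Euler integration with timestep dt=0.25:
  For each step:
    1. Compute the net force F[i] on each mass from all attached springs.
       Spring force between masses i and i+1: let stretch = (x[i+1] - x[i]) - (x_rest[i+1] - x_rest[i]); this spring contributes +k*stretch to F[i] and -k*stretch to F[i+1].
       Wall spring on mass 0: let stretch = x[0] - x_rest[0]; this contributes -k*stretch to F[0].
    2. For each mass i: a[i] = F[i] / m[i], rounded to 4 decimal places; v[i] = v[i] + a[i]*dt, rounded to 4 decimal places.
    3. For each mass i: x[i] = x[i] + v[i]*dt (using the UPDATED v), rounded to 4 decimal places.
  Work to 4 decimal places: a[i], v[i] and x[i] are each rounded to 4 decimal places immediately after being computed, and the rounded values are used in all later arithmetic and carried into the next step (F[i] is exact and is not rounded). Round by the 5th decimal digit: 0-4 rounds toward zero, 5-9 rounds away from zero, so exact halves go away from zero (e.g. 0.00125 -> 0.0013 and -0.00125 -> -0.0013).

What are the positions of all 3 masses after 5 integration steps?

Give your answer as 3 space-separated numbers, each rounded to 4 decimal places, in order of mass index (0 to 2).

Step 0: x=[3.0000 12.0000 17.0000] v=[0.0000 0.0000 -2.0000]
Step 1: x=[4.5000 11.0000 16.5000] v=[6.0000 -4.0000 -2.0000]
Step 2: x=[6.5000 9.7500 15.8750] v=[8.0000 -5.0000 -2.5000]
Step 3: x=[7.6875 9.2188 14.9688] v=[4.7500 -2.1250 -3.6250]
Step 4: x=[7.3360 9.7422 13.8751] v=[-1.4062 2.0937 -4.3750]
Step 5: x=[5.7520 10.6973 12.9981] v=[-6.3360 3.8204 -3.5079]

Answer: 5.7520 10.6973 12.9981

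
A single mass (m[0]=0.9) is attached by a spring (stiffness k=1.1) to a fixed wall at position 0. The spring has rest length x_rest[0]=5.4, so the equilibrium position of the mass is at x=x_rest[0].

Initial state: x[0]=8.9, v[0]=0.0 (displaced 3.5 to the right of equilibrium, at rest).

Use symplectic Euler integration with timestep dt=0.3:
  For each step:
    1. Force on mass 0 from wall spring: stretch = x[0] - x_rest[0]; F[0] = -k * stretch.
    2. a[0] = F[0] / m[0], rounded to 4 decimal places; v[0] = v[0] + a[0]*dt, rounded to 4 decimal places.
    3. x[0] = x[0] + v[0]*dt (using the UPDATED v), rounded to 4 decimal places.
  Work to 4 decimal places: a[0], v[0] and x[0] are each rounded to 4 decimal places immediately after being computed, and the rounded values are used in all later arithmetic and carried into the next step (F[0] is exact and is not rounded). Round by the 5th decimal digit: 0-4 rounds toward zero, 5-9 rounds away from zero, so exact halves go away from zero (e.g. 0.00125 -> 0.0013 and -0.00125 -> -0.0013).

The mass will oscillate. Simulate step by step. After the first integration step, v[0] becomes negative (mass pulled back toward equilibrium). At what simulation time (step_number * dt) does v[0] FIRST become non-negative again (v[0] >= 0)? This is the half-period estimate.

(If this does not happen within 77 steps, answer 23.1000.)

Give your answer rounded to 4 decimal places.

Answer: 3.0000

Derivation:
Step 0: x=[8.9000] v=[0.0000]
Step 1: x=[8.5150] v=[-1.2833]
Step 2: x=[7.7874] v=[-2.4255]
Step 3: x=[6.7971] v=[-3.3009]
Step 4: x=[5.6531] v=[-3.8132]
Step 5: x=[4.4813] v=[-3.9060]
Step 6: x=[3.4106] v=[-3.5691]
Step 7: x=[2.5587] v=[-2.8397]
Step 8: x=[2.0193] v=[-1.7979]
Step 9: x=[1.8518] v=[-0.5583]
Step 10: x=[2.0746] v=[0.7427]
First v>=0 after going negative at step 10, time=3.0000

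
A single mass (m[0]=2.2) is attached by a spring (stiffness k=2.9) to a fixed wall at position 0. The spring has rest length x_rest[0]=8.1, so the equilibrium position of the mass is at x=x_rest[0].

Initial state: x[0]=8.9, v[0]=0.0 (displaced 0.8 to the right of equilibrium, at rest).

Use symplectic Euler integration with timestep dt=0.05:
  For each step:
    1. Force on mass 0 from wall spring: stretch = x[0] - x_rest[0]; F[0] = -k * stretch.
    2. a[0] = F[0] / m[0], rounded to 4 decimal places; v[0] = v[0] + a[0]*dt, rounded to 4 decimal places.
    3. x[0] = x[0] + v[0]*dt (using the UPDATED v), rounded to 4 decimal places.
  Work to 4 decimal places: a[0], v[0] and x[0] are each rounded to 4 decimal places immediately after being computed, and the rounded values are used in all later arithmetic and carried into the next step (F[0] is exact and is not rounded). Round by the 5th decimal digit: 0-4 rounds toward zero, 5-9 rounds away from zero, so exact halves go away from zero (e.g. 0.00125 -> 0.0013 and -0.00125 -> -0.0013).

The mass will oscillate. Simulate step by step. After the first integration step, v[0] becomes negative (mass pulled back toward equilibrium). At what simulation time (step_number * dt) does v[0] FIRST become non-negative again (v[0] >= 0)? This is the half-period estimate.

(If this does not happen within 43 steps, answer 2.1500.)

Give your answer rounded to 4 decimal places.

Step 0: x=[8.9000] v=[0.0000]
Step 1: x=[8.8974] v=[-0.0527]
Step 2: x=[8.8921] v=[-0.1053]
Step 3: x=[8.8842] v=[-0.1575]
Step 4: x=[8.8737] v=[-0.2092]
Step 5: x=[8.8607] v=[-0.2602]
Step 6: x=[8.8452] v=[-0.3103]
Step 7: x=[8.8272] v=[-0.3594]
Step 8: x=[8.8068] v=[-0.4073]
Step 9: x=[8.7841] v=[-0.4539]
Step 10: x=[8.7592] v=[-0.4990]
Step 11: x=[8.7321] v=[-0.5424]
Step 12: x=[8.7029] v=[-0.5841]
Step 13: x=[8.6717] v=[-0.6238]
Step 14: x=[8.6386] v=[-0.6615]
Step 15: x=[8.6038] v=[-0.6970]
Step 16: x=[8.5673] v=[-0.7302]
Step 17: x=[8.5293] v=[-0.7610]
Step 18: x=[8.4898] v=[-0.7893]
Step 19: x=[8.4491] v=[-0.8150]
Step 20: x=[8.4072] v=[-0.8380]
Step 21: x=[8.3643] v=[-0.8582]
Step 22: x=[8.3205] v=[-0.8756]
Step 23: x=[8.2760] v=[-0.8901]
Step 24: x=[8.2309] v=[-0.9017]
Step 25: x=[8.1854] v=[-0.9103]
Step 26: x=[8.1396] v=[-0.9159]
Step 27: x=[8.0937] v=[-0.9185]
Step 28: x=[8.0478] v=[-0.9181]
Step 29: x=[8.0021] v=[-0.9147]
Step 30: x=[7.9567] v=[-0.9082]
Step 31: x=[7.9118] v=[-0.8988]
Step 32: x=[7.8675] v=[-0.8864]
Step 33: x=[7.8239] v=[-0.8711]
Step 34: x=[7.7813] v=[-0.8529]
Step 35: x=[7.7397] v=[-0.8319]
Step 36: x=[7.6993] v=[-0.8082]
Step 37: x=[7.6602] v=[-0.7818]
Step 38: x=[7.6226] v=[-0.7528]
Step 39: x=[7.5865] v=[-0.7213]
Step 40: x=[7.5521] v=[-0.6875]
Step 41: x=[7.5195] v=[-0.6514]
Step 42: x=[7.4888] v=[-0.6131]
Step 43: x=[7.4602] v=[-0.5728]
v[0] did not become non-negative within 43 steps; using fallback time=2.1500

Answer: 2.1500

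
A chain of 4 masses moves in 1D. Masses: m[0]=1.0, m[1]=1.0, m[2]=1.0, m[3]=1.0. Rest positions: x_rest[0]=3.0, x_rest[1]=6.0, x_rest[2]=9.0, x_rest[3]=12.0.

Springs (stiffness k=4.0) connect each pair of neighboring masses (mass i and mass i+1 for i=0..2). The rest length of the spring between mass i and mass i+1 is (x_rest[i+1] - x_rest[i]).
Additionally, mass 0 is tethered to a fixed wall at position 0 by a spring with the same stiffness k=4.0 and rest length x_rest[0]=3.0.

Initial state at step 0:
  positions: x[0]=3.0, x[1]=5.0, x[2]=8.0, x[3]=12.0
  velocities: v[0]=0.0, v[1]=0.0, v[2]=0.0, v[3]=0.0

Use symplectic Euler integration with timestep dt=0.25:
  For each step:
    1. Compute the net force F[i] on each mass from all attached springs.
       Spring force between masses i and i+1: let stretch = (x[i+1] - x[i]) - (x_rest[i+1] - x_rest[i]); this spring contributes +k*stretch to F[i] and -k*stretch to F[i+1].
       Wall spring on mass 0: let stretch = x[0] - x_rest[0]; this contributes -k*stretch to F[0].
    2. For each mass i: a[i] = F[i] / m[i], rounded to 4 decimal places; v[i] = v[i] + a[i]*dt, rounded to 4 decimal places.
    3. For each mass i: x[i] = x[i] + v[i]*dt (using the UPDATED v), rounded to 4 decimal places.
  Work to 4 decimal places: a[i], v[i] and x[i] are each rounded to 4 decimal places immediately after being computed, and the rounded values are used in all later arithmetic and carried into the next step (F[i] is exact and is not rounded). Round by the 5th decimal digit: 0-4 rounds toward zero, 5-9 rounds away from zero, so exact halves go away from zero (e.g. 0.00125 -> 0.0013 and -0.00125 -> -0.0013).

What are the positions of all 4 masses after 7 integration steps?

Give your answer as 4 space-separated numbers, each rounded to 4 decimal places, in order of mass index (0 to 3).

Step 0: x=[3.0000 5.0000 8.0000 12.0000] v=[0.0000 0.0000 0.0000 0.0000]
Step 1: x=[2.7500 5.2500 8.2500 11.7500] v=[-1.0000 1.0000 1.0000 -1.0000]
Step 2: x=[2.4375 5.6250 8.6250 11.3750] v=[-1.2500 1.5000 1.5000 -1.5000]
Step 3: x=[2.3125 5.9531 8.9375 11.0625] v=[-0.5000 1.3125 1.2500 -1.2500]
Step 4: x=[2.5195 6.1172 9.0352 10.9688] v=[0.8281 0.6563 0.3906 -0.3750]
Step 5: x=[2.9961 6.1114 8.8868 11.1417] v=[1.9063 -0.0234 -0.5938 0.6914]
Step 6: x=[3.5025 6.0206 8.6082 11.5008] v=[2.0255 -0.3633 -1.1143 1.4365]
Step 7: x=[3.7628 5.9472 8.4059 11.8868] v=[1.0411 -0.2938 -0.8093 1.5439]

Answer: 3.7628 5.9472 8.4059 11.8868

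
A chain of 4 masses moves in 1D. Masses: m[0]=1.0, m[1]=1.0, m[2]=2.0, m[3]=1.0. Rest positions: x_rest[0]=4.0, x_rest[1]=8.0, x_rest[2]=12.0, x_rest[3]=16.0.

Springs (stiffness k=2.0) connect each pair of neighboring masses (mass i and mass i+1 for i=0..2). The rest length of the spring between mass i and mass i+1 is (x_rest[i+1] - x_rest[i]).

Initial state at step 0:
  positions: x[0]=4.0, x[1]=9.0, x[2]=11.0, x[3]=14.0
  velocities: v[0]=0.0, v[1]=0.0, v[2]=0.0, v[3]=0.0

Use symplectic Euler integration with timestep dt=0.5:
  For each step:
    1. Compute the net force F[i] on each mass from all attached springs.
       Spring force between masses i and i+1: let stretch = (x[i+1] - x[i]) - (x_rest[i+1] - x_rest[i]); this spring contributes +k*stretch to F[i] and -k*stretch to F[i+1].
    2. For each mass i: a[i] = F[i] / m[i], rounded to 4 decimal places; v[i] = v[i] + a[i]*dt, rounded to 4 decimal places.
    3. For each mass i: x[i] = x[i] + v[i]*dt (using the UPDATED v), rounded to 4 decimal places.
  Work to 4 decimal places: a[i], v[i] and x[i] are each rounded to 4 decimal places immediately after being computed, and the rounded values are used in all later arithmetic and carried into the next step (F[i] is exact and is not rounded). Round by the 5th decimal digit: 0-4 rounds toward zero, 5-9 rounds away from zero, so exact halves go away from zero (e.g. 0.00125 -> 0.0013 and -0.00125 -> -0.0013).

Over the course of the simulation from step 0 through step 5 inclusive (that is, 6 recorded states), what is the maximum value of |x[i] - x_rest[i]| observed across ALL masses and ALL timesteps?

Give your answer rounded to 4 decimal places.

Step 0: x=[4.0000 9.0000 11.0000 14.0000] v=[0.0000 0.0000 0.0000 0.0000]
Step 1: x=[4.5000 7.5000 11.2500 14.5000] v=[1.0000 -3.0000 0.5000 1.0000]
Step 2: x=[4.5000 6.3750 11.3750 15.3750] v=[0.0000 -2.2500 0.2500 1.7500]
Step 3: x=[3.4375 6.8125 11.2500 16.2500] v=[-2.1250 0.8750 -0.2500 1.7500]
Step 4: x=[2.0625 7.7813 11.2657 16.6250] v=[-2.7500 1.9375 0.0313 0.7500]
Step 5: x=[1.5469 7.6329 11.7501 16.3204] v=[-1.0312 -0.2969 0.9688 -0.6093]
Max displacement = 2.4531

Answer: 2.4531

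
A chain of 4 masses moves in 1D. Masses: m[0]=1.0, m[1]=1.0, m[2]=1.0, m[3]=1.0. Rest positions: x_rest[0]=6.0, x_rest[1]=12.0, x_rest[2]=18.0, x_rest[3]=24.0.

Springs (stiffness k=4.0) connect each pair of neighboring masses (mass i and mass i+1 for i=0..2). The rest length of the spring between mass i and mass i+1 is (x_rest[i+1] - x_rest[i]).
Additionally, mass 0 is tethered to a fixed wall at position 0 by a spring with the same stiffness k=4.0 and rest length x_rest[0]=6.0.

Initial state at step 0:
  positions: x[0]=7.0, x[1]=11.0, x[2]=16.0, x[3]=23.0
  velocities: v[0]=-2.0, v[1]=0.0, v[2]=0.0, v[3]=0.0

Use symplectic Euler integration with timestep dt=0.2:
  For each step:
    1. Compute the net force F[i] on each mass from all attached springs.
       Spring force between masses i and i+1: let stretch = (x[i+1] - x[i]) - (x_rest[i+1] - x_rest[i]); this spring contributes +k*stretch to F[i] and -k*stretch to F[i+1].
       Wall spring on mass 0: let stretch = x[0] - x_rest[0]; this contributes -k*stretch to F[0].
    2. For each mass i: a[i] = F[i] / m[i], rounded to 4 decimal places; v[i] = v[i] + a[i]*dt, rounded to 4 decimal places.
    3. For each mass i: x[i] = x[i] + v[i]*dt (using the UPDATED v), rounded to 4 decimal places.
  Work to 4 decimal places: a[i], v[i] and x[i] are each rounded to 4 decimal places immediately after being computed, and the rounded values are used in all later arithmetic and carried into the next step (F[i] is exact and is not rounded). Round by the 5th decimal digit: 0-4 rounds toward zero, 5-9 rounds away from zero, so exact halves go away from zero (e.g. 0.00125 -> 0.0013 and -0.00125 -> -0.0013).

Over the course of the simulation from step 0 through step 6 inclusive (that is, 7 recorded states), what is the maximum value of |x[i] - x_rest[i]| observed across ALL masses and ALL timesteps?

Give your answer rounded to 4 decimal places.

Answer: 2.1755

Derivation:
Step 0: x=[7.0000 11.0000 16.0000 23.0000] v=[-2.0000 0.0000 0.0000 0.0000]
Step 1: x=[6.1200 11.1600 16.3200 22.8400] v=[-4.4000 0.8000 1.6000 -0.8000]
Step 2: x=[5.0672 11.3392 16.8576 22.5968] v=[-5.2640 0.8960 2.6880 -1.2160]
Step 3: x=[4.2072 11.3978 17.4305 22.3953] v=[-4.3002 0.2931 2.8646 -1.0074]
Step 4: x=[3.8245 11.2712 17.8326 22.3595] v=[-1.9135 -0.6332 2.0103 -0.1792]
Step 5: x=[4.0214 11.0029 17.9091 22.5594] v=[0.9843 -1.3414 0.3827 0.9993]
Step 6: x=[4.6919 10.7226 17.6247 22.9752] v=[3.3524 -1.4016 -1.4220 2.0791]
Max displacement = 2.1755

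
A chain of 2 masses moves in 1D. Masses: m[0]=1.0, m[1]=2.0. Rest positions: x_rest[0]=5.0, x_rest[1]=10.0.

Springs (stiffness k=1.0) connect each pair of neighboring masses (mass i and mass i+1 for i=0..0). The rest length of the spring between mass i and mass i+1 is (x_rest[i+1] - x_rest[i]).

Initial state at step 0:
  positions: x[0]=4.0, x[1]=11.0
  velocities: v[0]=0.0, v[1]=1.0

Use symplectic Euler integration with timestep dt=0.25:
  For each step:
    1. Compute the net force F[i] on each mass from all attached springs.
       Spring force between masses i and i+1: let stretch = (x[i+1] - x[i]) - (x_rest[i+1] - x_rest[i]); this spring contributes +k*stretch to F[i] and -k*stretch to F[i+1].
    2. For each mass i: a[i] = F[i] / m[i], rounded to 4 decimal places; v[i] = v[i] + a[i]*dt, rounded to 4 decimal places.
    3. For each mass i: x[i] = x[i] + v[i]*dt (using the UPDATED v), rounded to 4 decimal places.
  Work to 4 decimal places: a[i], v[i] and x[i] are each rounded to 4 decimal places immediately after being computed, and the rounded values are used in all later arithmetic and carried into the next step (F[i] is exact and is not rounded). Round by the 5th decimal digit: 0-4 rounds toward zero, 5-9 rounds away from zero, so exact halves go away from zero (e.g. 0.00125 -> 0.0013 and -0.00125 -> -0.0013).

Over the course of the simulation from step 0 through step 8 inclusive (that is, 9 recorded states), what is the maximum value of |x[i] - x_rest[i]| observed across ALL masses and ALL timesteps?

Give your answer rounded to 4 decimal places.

Step 0: x=[4.0000 11.0000] v=[0.0000 1.0000]
Step 1: x=[4.1250 11.1875] v=[0.5000 0.7500]
Step 2: x=[4.3789 11.3106] v=[1.0156 0.4922]
Step 3: x=[4.7535 11.3733] v=[1.4985 0.2507]
Step 4: x=[5.2294 11.3854] v=[1.9035 0.0482]
Step 5: x=[5.7775 11.3613] v=[2.1925 -0.0963]
Step 6: x=[6.3621 11.3190] v=[2.3385 -0.1693]
Step 7: x=[6.9440 11.2780] v=[2.3277 -0.1639]
Step 8: x=[7.4843 11.2578] v=[2.1612 -0.0807]
Max displacement = 2.4843

Answer: 2.4843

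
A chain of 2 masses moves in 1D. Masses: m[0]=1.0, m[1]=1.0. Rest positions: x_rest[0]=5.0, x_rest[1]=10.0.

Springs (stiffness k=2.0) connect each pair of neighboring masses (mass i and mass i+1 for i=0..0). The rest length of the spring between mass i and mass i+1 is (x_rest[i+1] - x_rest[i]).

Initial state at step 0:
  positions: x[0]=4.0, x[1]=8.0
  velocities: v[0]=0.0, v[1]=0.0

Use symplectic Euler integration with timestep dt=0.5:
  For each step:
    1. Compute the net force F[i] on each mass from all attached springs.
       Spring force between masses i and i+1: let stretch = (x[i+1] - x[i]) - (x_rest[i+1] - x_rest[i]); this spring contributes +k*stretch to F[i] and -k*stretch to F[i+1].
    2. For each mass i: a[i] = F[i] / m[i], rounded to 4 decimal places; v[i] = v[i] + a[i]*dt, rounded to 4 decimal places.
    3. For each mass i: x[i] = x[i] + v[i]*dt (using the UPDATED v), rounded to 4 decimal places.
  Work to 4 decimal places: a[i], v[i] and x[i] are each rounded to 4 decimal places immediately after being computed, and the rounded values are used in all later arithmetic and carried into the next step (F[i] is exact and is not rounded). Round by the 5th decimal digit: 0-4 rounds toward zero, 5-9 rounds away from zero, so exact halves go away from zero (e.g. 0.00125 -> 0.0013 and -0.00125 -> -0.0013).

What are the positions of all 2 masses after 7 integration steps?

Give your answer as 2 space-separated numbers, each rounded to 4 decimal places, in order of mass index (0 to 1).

Step 0: x=[4.0000 8.0000] v=[0.0000 0.0000]
Step 1: x=[3.5000 8.5000] v=[-1.0000 1.0000]
Step 2: x=[3.0000 9.0000] v=[-1.0000 1.0000]
Step 3: x=[3.0000 9.0000] v=[0.0000 0.0000]
Step 4: x=[3.5000 8.5000] v=[1.0000 -1.0000]
Step 5: x=[4.0000 8.0000] v=[1.0000 -1.0000]
Step 6: x=[4.0000 8.0000] v=[0.0000 0.0000]
Step 7: x=[3.5000 8.5000] v=[-1.0000 1.0000]

Answer: 3.5000 8.5000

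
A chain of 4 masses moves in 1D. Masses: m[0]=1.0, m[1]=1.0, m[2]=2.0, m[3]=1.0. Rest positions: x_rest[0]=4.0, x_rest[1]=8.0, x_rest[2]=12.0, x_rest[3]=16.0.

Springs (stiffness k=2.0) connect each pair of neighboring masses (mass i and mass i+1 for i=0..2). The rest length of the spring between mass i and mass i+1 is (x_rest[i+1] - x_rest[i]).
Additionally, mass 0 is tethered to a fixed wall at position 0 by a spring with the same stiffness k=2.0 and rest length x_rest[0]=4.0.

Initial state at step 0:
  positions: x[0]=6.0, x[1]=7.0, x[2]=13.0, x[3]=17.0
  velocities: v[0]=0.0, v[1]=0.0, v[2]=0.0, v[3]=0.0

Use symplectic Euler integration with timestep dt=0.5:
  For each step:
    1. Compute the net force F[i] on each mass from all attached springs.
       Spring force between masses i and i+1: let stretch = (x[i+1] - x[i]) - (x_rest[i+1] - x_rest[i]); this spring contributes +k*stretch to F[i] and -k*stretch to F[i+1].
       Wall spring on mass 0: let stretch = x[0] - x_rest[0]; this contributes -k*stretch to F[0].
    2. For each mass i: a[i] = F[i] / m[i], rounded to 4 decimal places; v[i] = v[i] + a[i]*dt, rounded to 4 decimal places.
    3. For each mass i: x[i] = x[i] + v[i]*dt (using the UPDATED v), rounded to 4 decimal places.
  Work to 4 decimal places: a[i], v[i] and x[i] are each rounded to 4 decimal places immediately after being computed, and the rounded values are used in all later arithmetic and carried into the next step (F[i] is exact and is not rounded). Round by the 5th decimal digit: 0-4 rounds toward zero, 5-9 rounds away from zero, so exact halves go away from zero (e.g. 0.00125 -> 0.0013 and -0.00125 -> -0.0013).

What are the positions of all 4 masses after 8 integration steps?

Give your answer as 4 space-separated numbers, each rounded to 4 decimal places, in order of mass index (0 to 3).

Answer: 4.7060 6.7979 12.2057 15.5040

Derivation:
Step 0: x=[6.0000 7.0000 13.0000 17.0000] v=[0.0000 0.0000 0.0000 0.0000]
Step 1: x=[3.5000 9.5000 12.5000 17.0000] v=[-5.0000 5.0000 -1.0000 0.0000]
Step 2: x=[2.2500 10.5000 12.3750 16.7500] v=[-2.5000 2.0000 -0.2500 -0.5000]
Step 3: x=[4.0000 8.3125 12.8750 16.3125] v=[3.5000 -4.3750 1.0000 -0.8750]
Step 4: x=[5.9063 6.2500 13.0938 16.1563] v=[3.8125 -4.1250 0.4375 -0.3125]
Step 5: x=[5.0313 7.4376 12.3672 16.4688] v=[-1.7501 2.3751 -1.4532 0.6250]
Step 6: x=[2.8438 9.8868 11.4336 16.7305] v=[-4.3751 4.8984 -1.8672 0.5234]
Step 7: x=[2.7559 9.5879 11.4376 16.3438] v=[-0.1759 -0.5978 0.0079 -0.7735]
Step 8: x=[4.7060 6.7979 12.2057 15.5040] v=[3.9002 -5.5801 1.5362 -1.6797]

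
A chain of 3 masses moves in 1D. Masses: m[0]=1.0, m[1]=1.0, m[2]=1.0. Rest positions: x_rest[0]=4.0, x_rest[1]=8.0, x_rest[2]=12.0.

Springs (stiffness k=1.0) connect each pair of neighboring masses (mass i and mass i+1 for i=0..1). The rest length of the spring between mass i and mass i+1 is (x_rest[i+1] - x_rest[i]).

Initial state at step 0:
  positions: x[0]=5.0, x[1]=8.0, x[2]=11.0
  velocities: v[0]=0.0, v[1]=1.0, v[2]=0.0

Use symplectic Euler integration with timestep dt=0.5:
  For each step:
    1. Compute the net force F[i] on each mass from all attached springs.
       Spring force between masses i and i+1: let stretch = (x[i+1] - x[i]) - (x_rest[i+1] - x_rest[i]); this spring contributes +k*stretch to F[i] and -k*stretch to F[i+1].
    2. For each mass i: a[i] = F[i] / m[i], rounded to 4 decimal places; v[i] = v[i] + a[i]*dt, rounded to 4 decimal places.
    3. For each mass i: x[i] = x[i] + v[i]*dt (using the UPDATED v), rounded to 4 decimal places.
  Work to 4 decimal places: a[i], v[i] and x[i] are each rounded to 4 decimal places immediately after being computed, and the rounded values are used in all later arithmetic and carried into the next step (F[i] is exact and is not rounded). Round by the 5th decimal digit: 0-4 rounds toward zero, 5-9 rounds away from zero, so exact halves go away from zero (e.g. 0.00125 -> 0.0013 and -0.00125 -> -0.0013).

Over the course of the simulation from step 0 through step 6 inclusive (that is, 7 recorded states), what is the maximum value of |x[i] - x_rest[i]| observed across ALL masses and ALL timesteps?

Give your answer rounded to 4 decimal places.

Step 0: x=[5.0000 8.0000 11.0000] v=[0.0000 1.0000 0.0000]
Step 1: x=[4.7500 8.5000 11.2500] v=[-0.5000 1.0000 0.5000]
Step 2: x=[4.4375 8.7500 11.8125] v=[-0.6250 0.5000 1.1250]
Step 3: x=[4.2031 8.6875 12.6094] v=[-0.4688 -0.1250 1.5938]
Step 4: x=[4.0898 8.4844 13.4259] v=[-0.2266 -0.4063 1.6329]
Step 5: x=[4.0752 8.4180 14.0070] v=[-0.0293 -0.1329 1.1622]
Step 6: x=[4.1463 8.6631 14.1909] v=[0.1421 0.4902 0.3677]
Max displacement = 2.1909

Answer: 2.1909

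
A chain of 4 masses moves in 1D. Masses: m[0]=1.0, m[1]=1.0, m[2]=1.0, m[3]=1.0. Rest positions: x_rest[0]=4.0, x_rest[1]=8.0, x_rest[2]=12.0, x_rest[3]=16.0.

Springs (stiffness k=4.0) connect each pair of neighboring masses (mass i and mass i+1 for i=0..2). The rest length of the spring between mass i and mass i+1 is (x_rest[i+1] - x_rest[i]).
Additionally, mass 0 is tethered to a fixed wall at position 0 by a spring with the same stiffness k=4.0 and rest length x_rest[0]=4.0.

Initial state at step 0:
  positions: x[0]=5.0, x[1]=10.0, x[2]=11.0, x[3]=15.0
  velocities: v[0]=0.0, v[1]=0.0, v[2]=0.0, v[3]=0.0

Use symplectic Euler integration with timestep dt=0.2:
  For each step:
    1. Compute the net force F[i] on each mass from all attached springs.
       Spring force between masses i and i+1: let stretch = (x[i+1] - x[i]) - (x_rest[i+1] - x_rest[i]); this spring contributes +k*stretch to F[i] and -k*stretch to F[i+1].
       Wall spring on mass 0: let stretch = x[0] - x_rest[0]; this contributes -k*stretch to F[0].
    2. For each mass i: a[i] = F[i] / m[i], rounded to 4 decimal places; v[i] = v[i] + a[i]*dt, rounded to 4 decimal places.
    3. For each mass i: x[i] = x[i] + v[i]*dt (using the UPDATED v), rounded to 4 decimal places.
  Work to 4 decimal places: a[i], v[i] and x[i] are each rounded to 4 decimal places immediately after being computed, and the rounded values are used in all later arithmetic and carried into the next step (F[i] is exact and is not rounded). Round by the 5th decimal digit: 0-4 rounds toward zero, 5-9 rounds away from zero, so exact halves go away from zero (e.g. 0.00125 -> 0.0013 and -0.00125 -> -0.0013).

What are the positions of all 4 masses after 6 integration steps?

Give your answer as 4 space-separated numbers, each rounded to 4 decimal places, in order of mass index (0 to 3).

Answer: 2.4852 7.0897 11.8522 17.1097

Derivation:
Step 0: x=[5.0000 10.0000 11.0000 15.0000] v=[0.0000 0.0000 0.0000 0.0000]
Step 1: x=[5.0000 9.3600 11.4800 15.0000] v=[0.0000 -3.2000 2.4000 0.0000]
Step 2: x=[4.8976 8.3616 12.1840 15.0768] v=[-0.5120 -4.9920 3.5200 0.3840]
Step 3: x=[4.5658 7.4205 12.7393 15.3308] v=[-1.6589 -4.7053 2.7763 1.2698]
Step 4: x=[3.9602 6.8737 12.8582 15.8101] v=[-3.0278 -2.7340 0.5945 2.3966]
Step 5: x=[3.1872 6.8183 12.4919 16.4571] v=[-3.8652 -0.2772 -1.8316 3.2351]
Step 6: x=[2.4852 7.0897 11.8522 17.1097] v=[-3.5101 1.3568 -3.1983 3.2629]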